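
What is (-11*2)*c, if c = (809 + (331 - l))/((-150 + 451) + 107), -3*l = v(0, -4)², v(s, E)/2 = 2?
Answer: -9449/153 ≈ -61.758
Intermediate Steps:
v(s, E) = 4 (v(s, E) = 2*2 = 4)
l = -16/3 (l = -⅓*4² = -⅓*16 = -16/3 ≈ -5.3333)
c = 859/306 (c = (809 + (331 - 1*(-16/3)))/((-150 + 451) + 107) = (809 + (331 + 16/3))/(301 + 107) = (809 + 1009/3)/408 = (3436/3)*(1/408) = 859/306 ≈ 2.8072)
(-11*2)*c = -11*2*(859/306) = -22*859/306 = -9449/153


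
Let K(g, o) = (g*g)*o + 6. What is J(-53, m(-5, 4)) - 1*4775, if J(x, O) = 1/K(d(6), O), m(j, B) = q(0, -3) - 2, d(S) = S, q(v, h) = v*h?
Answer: -315151/66 ≈ -4775.0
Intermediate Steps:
q(v, h) = h*v
m(j, B) = -2 (m(j, B) = -3*0 - 2 = 0 - 2 = -2)
K(g, o) = 6 + o*g**2 (K(g, o) = g**2*o + 6 = o*g**2 + 6 = 6 + o*g**2)
J(x, O) = 1/(6 + 36*O) (J(x, O) = 1/(6 + O*6**2) = 1/(6 + O*36) = 1/(6 + 36*O))
J(-53, m(-5, 4)) - 1*4775 = 1/(6*(1 + 6*(-2))) - 1*4775 = 1/(6*(1 - 12)) - 4775 = (1/6)/(-11) - 4775 = (1/6)*(-1/11) - 4775 = -1/66 - 4775 = -315151/66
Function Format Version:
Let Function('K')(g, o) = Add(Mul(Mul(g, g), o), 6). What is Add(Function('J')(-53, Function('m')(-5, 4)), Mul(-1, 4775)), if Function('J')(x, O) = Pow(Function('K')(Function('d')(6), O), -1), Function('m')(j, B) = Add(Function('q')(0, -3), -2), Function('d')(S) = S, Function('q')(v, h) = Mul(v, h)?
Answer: Rational(-315151, 66) ≈ -4775.0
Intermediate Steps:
Function('q')(v, h) = Mul(h, v)
Function('m')(j, B) = -2 (Function('m')(j, B) = Add(Mul(-3, 0), -2) = Add(0, -2) = -2)
Function('K')(g, o) = Add(6, Mul(o, Pow(g, 2))) (Function('K')(g, o) = Add(Mul(Pow(g, 2), o), 6) = Add(Mul(o, Pow(g, 2)), 6) = Add(6, Mul(o, Pow(g, 2))))
Function('J')(x, O) = Pow(Add(6, Mul(36, O)), -1) (Function('J')(x, O) = Pow(Add(6, Mul(O, Pow(6, 2))), -1) = Pow(Add(6, Mul(O, 36)), -1) = Pow(Add(6, Mul(36, O)), -1))
Add(Function('J')(-53, Function('m')(-5, 4)), Mul(-1, 4775)) = Add(Mul(Rational(1, 6), Pow(Add(1, Mul(6, -2)), -1)), Mul(-1, 4775)) = Add(Mul(Rational(1, 6), Pow(Add(1, -12), -1)), -4775) = Add(Mul(Rational(1, 6), Pow(-11, -1)), -4775) = Add(Mul(Rational(1, 6), Rational(-1, 11)), -4775) = Add(Rational(-1, 66), -4775) = Rational(-315151, 66)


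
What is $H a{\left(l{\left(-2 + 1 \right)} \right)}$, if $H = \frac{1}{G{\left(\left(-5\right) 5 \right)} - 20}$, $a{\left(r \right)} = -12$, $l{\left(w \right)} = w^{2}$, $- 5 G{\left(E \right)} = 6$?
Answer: $\frac{30}{53} \approx 0.56604$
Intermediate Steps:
$G{\left(E \right)} = - \frac{6}{5}$ ($G{\left(E \right)} = \left(- \frac{1}{5}\right) 6 = - \frac{6}{5}$)
$H = - \frac{5}{106}$ ($H = \frac{1}{- \frac{6}{5} - 20} = \frac{1}{- \frac{106}{5}} = - \frac{5}{106} \approx -0.04717$)
$H a{\left(l{\left(-2 + 1 \right)} \right)} = \left(- \frac{5}{106}\right) \left(-12\right) = \frac{30}{53}$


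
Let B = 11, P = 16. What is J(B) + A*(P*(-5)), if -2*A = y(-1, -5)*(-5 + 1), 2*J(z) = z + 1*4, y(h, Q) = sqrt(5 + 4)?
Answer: -945/2 ≈ -472.50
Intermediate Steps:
y(h, Q) = 3 (y(h, Q) = sqrt(9) = 3)
J(z) = 2 + z/2 (J(z) = (z + 1*4)/2 = (z + 4)/2 = (4 + z)/2 = 2 + z/2)
A = 6 (A = -3*(-5 + 1)/2 = -3*(-4)/2 = -1/2*(-12) = 6)
J(B) + A*(P*(-5)) = (2 + (1/2)*11) + 6*(16*(-5)) = (2 + 11/2) + 6*(-80) = 15/2 - 480 = -945/2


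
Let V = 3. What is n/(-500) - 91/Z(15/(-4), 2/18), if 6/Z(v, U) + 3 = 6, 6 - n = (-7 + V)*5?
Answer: -5694/125 ≈ -45.552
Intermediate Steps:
n = 26 (n = 6 - (-7 + 3)*5 = 6 - (-4)*5 = 6 - 1*(-20) = 6 + 20 = 26)
Z(v, U) = 2 (Z(v, U) = 6/(-3 + 6) = 6/3 = 6*(1/3) = 2)
n/(-500) - 91/Z(15/(-4), 2/18) = 26/(-500) - 91/2 = 26*(-1/500) - 91*1/2 = -13/250 - 91/2 = -5694/125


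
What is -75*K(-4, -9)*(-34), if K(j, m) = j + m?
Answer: -33150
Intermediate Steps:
-75*K(-4, -9)*(-34) = -75*(-4 - 9)*(-34) = -75*(-13)*(-34) = 975*(-34) = -33150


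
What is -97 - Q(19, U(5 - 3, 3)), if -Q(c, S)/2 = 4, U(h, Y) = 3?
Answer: -89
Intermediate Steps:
Q(c, S) = -8 (Q(c, S) = -2*4 = -8)
-97 - Q(19, U(5 - 3, 3)) = -97 - 1*(-8) = -97 + 8 = -89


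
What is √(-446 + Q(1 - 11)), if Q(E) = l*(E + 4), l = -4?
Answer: I*√422 ≈ 20.543*I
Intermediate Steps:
Q(E) = -16 - 4*E (Q(E) = -4*(E + 4) = -4*(4 + E) = -16 - 4*E)
√(-446 + Q(1 - 11)) = √(-446 + (-16 - 4*(1 - 11))) = √(-446 + (-16 - 4*(-10))) = √(-446 + (-16 + 40)) = √(-446 + 24) = √(-422) = I*√422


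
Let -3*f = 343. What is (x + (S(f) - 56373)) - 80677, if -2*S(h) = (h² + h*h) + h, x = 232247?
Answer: 1479277/18 ≈ 82182.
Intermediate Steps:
f = -343/3 (f = -⅓*343 = -343/3 ≈ -114.33)
S(h) = -h² - h/2 (S(h) = -((h² + h*h) + h)/2 = -((h² + h²) + h)/2 = -(2*h² + h)/2 = -(h + 2*h²)/2 = -h² - h/2)
(x + (S(f) - 56373)) - 80677 = (232247 + (-1*(-343/3)*(½ - 343/3) - 56373)) - 80677 = (232247 + (-1*(-343/3)*(-683/6) - 56373)) - 80677 = (232247 + (-234269/18 - 56373)) - 80677 = (232247 - 1248983/18) - 80677 = 2931463/18 - 80677 = 1479277/18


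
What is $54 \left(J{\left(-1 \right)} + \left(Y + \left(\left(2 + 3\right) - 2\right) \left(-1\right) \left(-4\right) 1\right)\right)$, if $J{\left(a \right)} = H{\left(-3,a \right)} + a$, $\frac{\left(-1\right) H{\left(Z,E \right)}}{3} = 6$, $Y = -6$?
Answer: $-702$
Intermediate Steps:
$H{\left(Z,E \right)} = -18$ ($H{\left(Z,E \right)} = \left(-3\right) 6 = -18$)
$J{\left(a \right)} = -18 + a$
$54 \left(J{\left(-1 \right)} + \left(Y + \left(\left(2 + 3\right) - 2\right) \left(-1\right) \left(-4\right) 1\right)\right) = 54 \left(\left(-18 - 1\right) - \left(6 - \left(\left(2 + 3\right) - 2\right) \left(-1\right) \left(-4\right) 1\right)\right) = 54 \left(-19 - \left(6 - \left(5 - 2\right) 4 \cdot 1\right)\right) = 54 \left(-19 + \left(-6 + 3 \cdot 4\right)\right) = 54 \left(-19 + \left(-6 + 12\right)\right) = 54 \left(-19 + 6\right) = 54 \left(-13\right) = -702$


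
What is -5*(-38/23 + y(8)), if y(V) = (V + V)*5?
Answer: -9010/23 ≈ -391.74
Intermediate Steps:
y(V) = 10*V (y(V) = (2*V)*5 = 10*V)
-5*(-38/23 + y(8)) = -5*(-38/23 + 10*8) = -5*(-38*1/23 + 80) = -5*(-38/23 + 80) = -5*1802/23 = -9010/23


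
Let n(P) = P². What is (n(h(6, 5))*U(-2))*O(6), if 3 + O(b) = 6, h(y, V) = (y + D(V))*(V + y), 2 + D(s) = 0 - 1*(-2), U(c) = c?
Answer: -26136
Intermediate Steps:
D(s) = 0 (D(s) = -2 + (0 - 1*(-2)) = -2 + (0 + 2) = -2 + 2 = 0)
h(y, V) = y*(V + y) (h(y, V) = (y + 0)*(V + y) = y*(V + y))
O(b) = 3 (O(b) = -3 + 6 = 3)
(n(h(6, 5))*U(-2))*O(6) = ((6*(5 + 6))²*(-2))*3 = ((6*11)²*(-2))*3 = (66²*(-2))*3 = (4356*(-2))*3 = -8712*3 = -26136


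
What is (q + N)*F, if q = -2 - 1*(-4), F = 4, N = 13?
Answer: 60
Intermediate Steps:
q = 2 (q = -2 + 4 = 2)
(q + N)*F = (2 + 13)*4 = 15*4 = 60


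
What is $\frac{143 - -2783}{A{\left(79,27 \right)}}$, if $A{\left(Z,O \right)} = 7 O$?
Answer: $\frac{418}{27} \approx 15.481$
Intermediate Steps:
$\frac{143 - -2783}{A{\left(79,27 \right)}} = \frac{143 - -2783}{7 \cdot 27} = \frac{143 + 2783}{189} = 2926 \cdot \frac{1}{189} = \frac{418}{27}$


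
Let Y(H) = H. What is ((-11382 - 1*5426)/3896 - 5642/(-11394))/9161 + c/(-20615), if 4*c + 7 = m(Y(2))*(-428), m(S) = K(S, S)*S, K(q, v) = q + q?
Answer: 86330766312449/2095855778090340 ≈ 0.041191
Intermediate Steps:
K(q, v) = 2*q
m(S) = 2*S² (m(S) = (2*S)*S = 2*S²)
c = -3431/4 (c = -7/4 + ((2*2²)*(-428))/4 = -7/4 + ((2*4)*(-428))/4 = -7/4 + (8*(-428))/4 = -7/4 + (¼)*(-3424) = -7/4 - 856 = -3431/4 ≈ -857.75)
((-11382 - 1*5426)/3896 - 5642/(-11394))/9161 + c/(-20615) = ((-11382 - 1*5426)/3896 - 5642/(-11394))/9161 - 3431/4/(-20615) = ((-11382 - 5426)*(1/3896) - 5642*(-1/11394))*(1/9161) - 3431/4*(-1/20615) = (-16808*1/3896 + 2821/5697)*(1/9161) + 3431/82460 = (-2101/487 + 2821/5697)*(1/9161) + 3431/82460 = -10595570/2774439*1/9161 + 3431/82460 = -10595570/25416635679 + 3431/82460 = 86330766312449/2095855778090340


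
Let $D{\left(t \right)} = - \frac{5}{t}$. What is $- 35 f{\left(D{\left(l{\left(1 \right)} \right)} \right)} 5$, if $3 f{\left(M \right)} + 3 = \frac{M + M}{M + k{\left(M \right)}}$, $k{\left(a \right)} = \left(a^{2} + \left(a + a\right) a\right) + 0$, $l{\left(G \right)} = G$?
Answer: $\frac{550}{3} \approx 183.33$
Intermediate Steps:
$k{\left(a \right)} = 3 a^{2}$ ($k{\left(a \right)} = \left(a^{2} + 2 a a\right) + 0 = \left(a^{2} + 2 a^{2}\right) + 0 = 3 a^{2} + 0 = 3 a^{2}$)
$f{\left(M \right)} = -1 + \frac{2 M}{3 \left(M + 3 M^{2}\right)}$ ($f{\left(M \right)} = -1 + \frac{\left(M + M\right) \frac{1}{M + 3 M^{2}}}{3} = -1 + \frac{2 M \frac{1}{M + 3 M^{2}}}{3} = -1 + \frac{2 M}{3 \left(M + 3 M^{2}\right)}$)
$- 35 f{\left(D{\left(l{\left(1 \right)} \right)} \right)} 5 = - 35 \frac{-1 - 9 \left(- \frac{5}{1}\right)}{3 \left(1 + 3 \left(- \frac{5}{1}\right)\right)} 5 = - 35 \frac{-1 - 9 \left(\left(-5\right) 1\right)}{3 \left(1 + 3 \left(\left(-5\right) 1\right)\right)} 5 = - 35 \frac{-1 - -45}{3 \left(1 + 3 \left(-5\right)\right)} 5 = - 35 \frac{-1 + 45}{3 \left(1 - 15\right)} 5 = - 35 \cdot \frac{1}{3} \frac{1}{-14} \cdot 44 \cdot 5 = - 35 \cdot \frac{1}{3} \left(- \frac{1}{14}\right) 44 \cdot 5 = \left(-35\right) \left(- \frac{22}{21}\right) 5 = \frac{110}{3} \cdot 5 = \frac{550}{3}$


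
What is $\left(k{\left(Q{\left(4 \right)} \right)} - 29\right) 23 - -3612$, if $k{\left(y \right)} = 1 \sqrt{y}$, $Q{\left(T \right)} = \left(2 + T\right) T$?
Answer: $2945 + 46 \sqrt{6} \approx 3057.7$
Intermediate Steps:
$Q{\left(T \right)} = T \left(2 + T\right)$
$k{\left(y \right)} = \sqrt{y}$
$\left(k{\left(Q{\left(4 \right)} \right)} - 29\right) 23 - -3612 = \left(\sqrt{4 \left(2 + 4\right)} - 29\right) 23 - -3612 = \left(\sqrt{4 \cdot 6} - 29\right) 23 + 3612 = \left(\sqrt{24} - 29\right) 23 + 3612 = \left(2 \sqrt{6} - 29\right) 23 + 3612 = \left(-29 + 2 \sqrt{6}\right) 23 + 3612 = \left(-667 + 46 \sqrt{6}\right) + 3612 = 2945 + 46 \sqrt{6}$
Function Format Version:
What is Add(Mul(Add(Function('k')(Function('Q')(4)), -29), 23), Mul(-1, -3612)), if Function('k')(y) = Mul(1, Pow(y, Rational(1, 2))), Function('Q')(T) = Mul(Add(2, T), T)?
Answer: Add(2945, Mul(46, Pow(6, Rational(1, 2)))) ≈ 3057.7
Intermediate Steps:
Function('Q')(T) = Mul(T, Add(2, T))
Function('k')(y) = Pow(y, Rational(1, 2))
Add(Mul(Add(Function('k')(Function('Q')(4)), -29), 23), Mul(-1, -3612)) = Add(Mul(Add(Pow(Mul(4, Add(2, 4)), Rational(1, 2)), -29), 23), Mul(-1, -3612)) = Add(Mul(Add(Pow(Mul(4, 6), Rational(1, 2)), -29), 23), 3612) = Add(Mul(Add(Pow(24, Rational(1, 2)), -29), 23), 3612) = Add(Mul(Add(Mul(2, Pow(6, Rational(1, 2))), -29), 23), 3612) = Add(Mul(Add(-29, Mul(2, Pow(6, Rational(1, 2)))), 23), 3612) = Add(Add(-667, Mul(46, Pow(6, Rational(1, 2)))), 3612) = Add(2945, Mul(46, Pow(6, Rational(1, 2))))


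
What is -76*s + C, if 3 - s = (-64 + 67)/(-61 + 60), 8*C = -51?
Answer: -3699/8 ≈ -462.38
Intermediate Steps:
C = -51/8 (C = (⅛)*(-51) = -51/8 ≈ -6.3750)
s = 6 (s = 3 - (-64 + 67)/(-61 + 60) = 3 - 3/(-1) = 3 - 3*(-1) = 3 - 1*(-3) = 3 + 3 = 6)
-76*s + C = -76*6 - 51/8 = -456 - 51/8 = -3699/8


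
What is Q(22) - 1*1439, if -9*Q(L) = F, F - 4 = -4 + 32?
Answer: -12983/9 ≈ -1442.6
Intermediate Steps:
F = 32 (F = 4 + (-4 + 32) = 4 + 28 = 32)
Q(L) = -32/9 (Q(L) = -⅑*32 = -32/9)
Q(22) - 1*1439 = -32/9 - 1*1439 = -32/9 - 1439 = -12983/9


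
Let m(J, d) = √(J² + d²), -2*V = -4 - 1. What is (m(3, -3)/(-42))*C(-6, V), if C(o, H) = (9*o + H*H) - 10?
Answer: 33*√2/8 ≈ 5.8336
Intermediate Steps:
V = 5/2 (V = -(-4 - 1)/2 = -½*(-5) = 5/2 ≈ 2.5000)
C(o, H) = -10 + H² + 9*o (C(o, H) = (9*o + H²) - 10 = (H² + 9*o) - 10 = -10 + H² + 9*o)
(m(3, -3)/(-42))*C(-6, V) = (√(3² + (-3)²)/(-42))*(-10 + (5/2)² + 9*(-6)) = (√(9 + 9)*(-1/42))*(-10 + 25/4 - 54) = (√18*(-1/42))*(-231/4) = ((3*√2)*(-1/42))*(-231/4) = -√2/14*(-231/4) = 33*√2/8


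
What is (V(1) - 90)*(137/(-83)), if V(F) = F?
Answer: 12193/83 ≈ 146.90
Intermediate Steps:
(V(1) - 90)*(137/(-83)) = (1 - 90)*(137/(-83)) = -12193*(-1)/83 = -89*(-137/83) = 12193/83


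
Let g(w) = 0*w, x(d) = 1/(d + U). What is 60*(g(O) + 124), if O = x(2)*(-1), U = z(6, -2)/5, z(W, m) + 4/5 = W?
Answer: 7440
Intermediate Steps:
z(W, m) = -4/5 + W
U = 26/25 (U = (-4/5 + 6)/5 = (26/5)*(1/5) = 26/25 ≈ 1.0400)
x(d) = 1/(26/25 + d) (x(d) = 1/(d + 26/25) = 1/(26/25 + d))
O = -25/76 (O = (25/(26 + 25*2))*(-1) = (25/(26 + 50))*(-1) = (25/76)*(-1) = -25/76 ≈ -0.32895)
g(w) = 0
60*(g(O) + 124) = 60*(0 + 124) = 60*124 = 7440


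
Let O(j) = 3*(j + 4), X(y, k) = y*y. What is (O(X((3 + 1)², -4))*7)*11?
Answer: 60060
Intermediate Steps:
X(y, k) = y²
O(j) = 12 + 3*j (O(j) = 3*(4 + j) = 12 + 3*j)
(O(X((3 + 1)², -4))*7)*11 = ((12 + 3*((3 + 1)²)²)*7)*11 = ((12 + 3*(4²)²)*7)*11 = ((12 + 3*16²)*7)*11 = ((12 + 3*256)*7)*11 = ((12 + 768)*7)*11 = (780*7)*11 = 5460*11 = 60060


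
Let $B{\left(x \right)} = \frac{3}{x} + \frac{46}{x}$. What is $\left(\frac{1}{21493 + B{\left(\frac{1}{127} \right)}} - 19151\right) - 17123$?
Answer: $- \frac{1005370183}{27716} \approx -36274.0$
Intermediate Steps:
$B{\left(x \right)} = \frac{49}{x}$
$\left(\frac{1}{21493 + B{\left(\frac{1}{127} \right)}} - 19151\right) - 17123 = \left(\frac{1}{21493 + \frac{49}{\frac{1}{127}}} - 19151\right) - 17123 = \left(\frac{1}{21493 + 49 \frac{1}{\frac{1}{127}}} - 19151\right) - 17123 = \left(\frac{1}{21493 + 49 \cdot 127} - 19151\right) - 17123 = \left(\frac{1}{21493 + 6223} - 19151\right) - 17123 = \left(\frac{1}{27716} - 19151\right) - 17123 = - \frac{530789115}{27716} - 17123 = - \frac{1005370183}{27716}$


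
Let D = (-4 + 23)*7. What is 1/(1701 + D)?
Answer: 1/1834 ≈ 0.00054526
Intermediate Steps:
D = 133 (D = 19*7 = 133)
1/(1701 + D) = 1/(1701 + 133) = 1/1834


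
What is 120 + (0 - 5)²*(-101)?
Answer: -2405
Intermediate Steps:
120 + (0 - 5)²*(-101) = 120 + (-5)²*(-101) = 120 + 25*(-101) = 120 - 2525 = -2405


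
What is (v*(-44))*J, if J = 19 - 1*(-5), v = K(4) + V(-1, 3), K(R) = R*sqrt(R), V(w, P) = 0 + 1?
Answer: -9504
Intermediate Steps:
V(w, P) = 1
K(R) = R**(3/2)
v = 9 (v = 4**(3/2) + 1 = 8 + 1 = 9)
J = 24 (J = 19 + 5 = 24)
(v*(-44))*J = (9*(-44))*24 = -396*24 = -9504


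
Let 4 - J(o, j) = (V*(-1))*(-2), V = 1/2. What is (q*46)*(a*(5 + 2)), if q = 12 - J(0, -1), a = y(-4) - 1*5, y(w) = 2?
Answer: -8694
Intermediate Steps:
V = ½ ≈ 0.50000
J(o, j) = 3 (J(o, j) = 4 - (½)*(-1)*(-2) = 4 - (-1)*(-2)/2 = 4 - 1*1 = 4 - 1 = 3)
a = -3 (a = 2 - 1*5 = 2 - 5 = -3)
q = 9 (q = 12 - 1*3 = 12 - 3 = 9)
(q*46)*(a*(5 + 2)) = (9*46)*(-3*(5 + 2)) = 414*(-3*7) = 414*(-21) = -8694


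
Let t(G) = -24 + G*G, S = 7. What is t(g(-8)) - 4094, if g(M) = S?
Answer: -4069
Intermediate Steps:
g(M) = 7
t(G) = -24 + G²
t(g(-8)) - 4094 = (-24 + 7²) - 4094 = (-24 + 49) - 4094 = 25 - 4094 = -4069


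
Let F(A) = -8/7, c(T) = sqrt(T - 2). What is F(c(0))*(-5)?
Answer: 40/7 ≈ 5.7143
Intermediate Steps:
c(T) = sqrt(-2 + T)
F(A) = -8/7 (F(A) = -8*1/7 = -8/7)
F(c(0))*(-5) = -8/7*(-5) = 40/7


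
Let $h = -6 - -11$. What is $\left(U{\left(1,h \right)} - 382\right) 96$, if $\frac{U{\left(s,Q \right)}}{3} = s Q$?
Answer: $-35232$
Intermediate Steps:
$h = 5$ ($h = -6 + 11 = 5$)
$U{\left(s,Q \right)} = 3 Q s$ ($U{\left(s,Q \right)} = 3 s Q = 3 Q s$)
$\left(U{\left(1,h \right)} - 382\right) 96 = \left(3 \cdot 5 \cdot 1 - 382\right) 96 = \left(15 - 382\right) 96 = \left(-367\right) 96 = -35232$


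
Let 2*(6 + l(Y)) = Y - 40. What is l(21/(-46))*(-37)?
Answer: 89281/92 ≈ 970.45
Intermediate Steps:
l(Y) = -26 + Y/2 (l(Y) = -6 + (Y - 40)/2 = -6 + (-40 + Y)/2 = -6 + (-20 + Y/2) = -26 + Y/2)
l(21/(-46))*(-37) = (-26 + (21/(-46))/2)*(-37) = (-26 + (21*(-1/46))/2)*(-37) = (-26 + (½)*(-21/46))*(-37) = (-26 - 21/92)*(-37) = -2413/92*(-37) = 89281/92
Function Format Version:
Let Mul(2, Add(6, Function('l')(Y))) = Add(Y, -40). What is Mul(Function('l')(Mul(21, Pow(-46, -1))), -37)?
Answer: Rational(89281, 92) ≈ 970.45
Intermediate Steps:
Function('l')(Y) = Add(-26, Mul(Rational(1, 2), Y)) (Function('l')(Y) = Add(-6, Mul(Rational(1, 2), Add(Y, -40))) = Add(-6, Mul(Rational(1, 2), Add(-40, Y))) = Add(-6, Add(-20, Mul(Rational(1, 2), Y))) = Add(-26, Mul(Rational(1, 2), Y)))
Mul(Function('l')(Mul(21, Pow(-46, -1))), -37) = Mul(Add(-26, Mul(Rational(1, 2), Mul(21, Pow(-46, -1)))), -37) = Mul(Add(-26, Mul(Rational(1, 2), Mul(21, Rational(-1, 46)))), -37) = Mul(Add(-26, Mul(Rational(1, 2), Rational(-21, 46))), -37) = Mul(Add(-26, Rational(-21, 92)), -37) = Mul(Rational(-2413, 92), -37) = Rational(89281, 92)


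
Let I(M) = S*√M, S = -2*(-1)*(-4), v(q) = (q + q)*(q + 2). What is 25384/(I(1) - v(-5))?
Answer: -668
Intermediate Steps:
v(q) = 2*q*(2 + q) (v(q) = (2*q)*(2 + q) = 2*q*(2 + q))
S = -8 (S = 2*(-4) = -8)
I(M) = -8*√M
25384/(I(1) - v(-5)) = 25384/(-8*√1 - 2*(-5)*(2 - 5)) = 25384/(-8*1 - 2*(-5)*(-3)) = 25384/(-8 - 1*30) = 25384/(-8 - 30) = 25384/(-38) = 25384*(-1/38) = -668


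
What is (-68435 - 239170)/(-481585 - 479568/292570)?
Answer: 44997997425/70448901509 ≈ 0.63873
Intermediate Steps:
(-68435 - 239170)/(-481585 - 479568/292570) = -307605/(-481585 - 479568*1/292570) = -307605/(-481585 - 239784/146285) = -307605/(-70448901509/146285) = -307605*(-146285/70448901509) = 44997997425/70448901509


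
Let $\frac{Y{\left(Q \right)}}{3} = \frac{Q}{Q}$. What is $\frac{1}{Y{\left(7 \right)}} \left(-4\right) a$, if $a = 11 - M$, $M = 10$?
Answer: $- \frac{4}{3} \approx -1.3333$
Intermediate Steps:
$Y{\left(Q \right)} = 3$ ($Y{\left(Q \right)} = 3 \frac{Q}{Q} = 3 \cdot 1 = 3$)
$a = 1$ ($a = 11 - 10 = 1$)
$\frac{1}{Y{\left(7 \right)}} \left(-4\right) a = \frac{1}{3} \left(-4\right) 1 = \left(- \frac{4}{3}\right) 1 = - \frac{4}{3}$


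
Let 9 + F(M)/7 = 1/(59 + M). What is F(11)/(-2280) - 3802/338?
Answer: -43236499/3853200 ≈ -11.221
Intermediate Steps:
F(M) = -63 + 7/(59 + M)
F(11)/(-2280) - 3802/338 = (7*(-530 - 9*11)/(59 + 11))/(-2280) - 3802/338 = (7*(-530 - 99)/70)*(-1/2280) - 3802*1/338 = (7*(1/70)*(-629))*(-1/2280) - 1901/169 = -629/10*(-1/2280) - 1901/169 = 629/22800 - 1901/169 = -43236499/3853200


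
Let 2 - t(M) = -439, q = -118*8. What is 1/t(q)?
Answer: 1/441 ≈ 0.0022676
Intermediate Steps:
q = -944
t(M) = 441 (t(M) = 2 - 1*(-439) = 2 + 439 = 441)
1/t(q) = 1/441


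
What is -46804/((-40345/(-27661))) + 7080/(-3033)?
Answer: -1308981758084/40788795 ≈ -32092.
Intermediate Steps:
-46804/((-40345/(-27661))) + 7080/(-3033) = -46804/((-40345*(-1/27661))) + 7080*(-1/3033) = -46804/40345/27661 - 2360/1011 = -46804*27661/40345 - 2360/1011 = -1294645444/40345 - 2360/1011 = -1308981758084/40788795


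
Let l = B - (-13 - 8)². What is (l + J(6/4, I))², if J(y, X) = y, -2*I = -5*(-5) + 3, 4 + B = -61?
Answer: 1018081/4 ≈ 2.5452e+5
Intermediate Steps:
B = -65 (B = -4 - 61 = -65)
I = -14 (I = -(-5*(-5) + 3)/2 = -(25 + 3)/2 = -½*28 = -14)
l = -506 (l = -65 - (-13 - 8)² = -65 - 1*(-21)² = -65 - 1*441 = -65 - 441 = -506)
(l + J(6/4, I))² = (-506 + 6/4)² = (-506 + 6*(¼))² = (-506 + 3/2)² = (-1009/2)² = 1018081/4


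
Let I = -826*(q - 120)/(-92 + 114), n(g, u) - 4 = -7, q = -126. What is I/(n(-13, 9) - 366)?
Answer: -826/33 ≈ -25.030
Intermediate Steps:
n(g, u) = -3 (n(g, u) = 4 - 7 = -3)
I = 101598/11 (I = -826*(-126 - 120)/(-92 + 114) = -826/(22/(-246)) = -826/(22*(-1/246)) = -826/(-11/123) = -826*(-123/11) = 101598/11 ≈ 9236.2)
I/(n(-13, 9) - 366) = 101598/(11*(-3 - 366)) = (101598/11)/(-369) = (101598/11)*(-1/369) = -826/33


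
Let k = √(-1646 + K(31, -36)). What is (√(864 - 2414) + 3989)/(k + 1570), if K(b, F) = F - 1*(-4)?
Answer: (3989 + 5*I*√62)/(1570 + I*√1678) ≈ 2.5397 - 0.041187*I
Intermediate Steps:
K(b, F) = 4 + F (K(b, F) = F + 4 = 4 + F)
k = I*√1678 (k = √(-1646 + (4 - 36)) = √(-1646 - 32) = √(-1678) = I*√1678 ≈ 40.963*I)
(√(864 - 2414) + 3989)/(k + 1570) = (√(864 - 2414) + 3989)/(I*√1678 + 1570) = (√(-1550) + 3989)/(1570 + I*√1678) = (5*I*√62 + 3989)/(1570 + I*√1678) = (3989 + 5*I*√62)/(1570 + I*√1678)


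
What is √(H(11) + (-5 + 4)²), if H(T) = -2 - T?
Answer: 2*I*√3 ≈ 3.4641*I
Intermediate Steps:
√(H(11) + (-5 + 4)²) = √((-2 - 1*11) + (-5 + 4)²) = √((-2 - 11) + (-1)²) = √(-13 + 1) = √(-12) = 2*I*√3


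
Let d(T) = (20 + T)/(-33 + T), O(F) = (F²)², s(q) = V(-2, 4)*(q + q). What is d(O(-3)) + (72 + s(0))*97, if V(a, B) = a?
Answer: 335333/48 ≈ 6986.1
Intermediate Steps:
s(q) = -4*q (s(q) = -2*(q + q) = -4*q)
O(F) = F⁴
d(T) = (20 + T)/(-33 + T)
d(O(-3)) + (72 + s(0))*97 = (20 + (-3)⁴)/(-33 + (-3)⁴) + (72 - 4*0)*97 = (20 + 81)/(-33 + 81) + (72 + 0)*97 = 101/48 + 72*97 = (1/48)*101 + 6984 = 101/48 + 6984 = 335333/48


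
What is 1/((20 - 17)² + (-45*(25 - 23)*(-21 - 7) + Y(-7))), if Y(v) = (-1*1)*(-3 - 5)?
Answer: 1/2537 ≈ 0.00039417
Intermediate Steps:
Y(v) = 8 (Y(v) = -1*(-8) = 8)
1/((20 - 17)² + (-45*(25 - 23)*(-21 - 7) + Y(-7))) = 1/((20 - 17)² + (-45*(25 - 23)*(-21 - 7) + 8)) = 1/(3² + (-90*(-28) + 8)) = 1/(9 + (-45*(-56) + 8)) = 1/(9 + (2520 + 8)) = 1/(9 + 2528) = 1/2537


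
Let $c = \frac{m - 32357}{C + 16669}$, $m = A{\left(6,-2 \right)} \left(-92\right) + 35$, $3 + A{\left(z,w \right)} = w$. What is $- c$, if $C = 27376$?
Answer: $\frac{31862}{44045} \approx 0.7234$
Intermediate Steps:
$A{\left(z,w \right)} = -3 + w$
$m = 495$ ($m = \left(-3 - 2\right) \left(-92\right) + 35 = \left(-5\right) \left(-92\right) + 35 = 460 + 35 = 495$)
$c = - \frac{31862}{44045}$ ($c = \frac{495 - 32357}{27376 + 16669} = - \frac{31862}{44045} \approx -0.7234$)
$- c = \left(-1\right) \left(- \frac{31862}{44045}\right) = \frac{31862}{44045}$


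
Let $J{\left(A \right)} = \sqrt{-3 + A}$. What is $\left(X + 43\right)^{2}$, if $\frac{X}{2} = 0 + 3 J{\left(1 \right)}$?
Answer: $1777 + 516 i \sqrt{2} \approx 1777.0 + 729.73 i$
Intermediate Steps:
$X = 6 i \sqrt{2}$ ($X = 2 \left(0 + 3 \sqrt{-3 + 1}\right) = 2 \left(0 + 3 \sqrt{-2}\right) = 2 \left(0 + 3 i \sqrt{2}\right) = 2 \cdot 3 i \sqrt{2} = 6 i \sqrt{2} \approx 8.4853 i$)
$\left(X + 43\right)^{2} = \left(6 i \sqrt{2} + 43\right)^{2} = \left(43 + 6 i \sqrt{2}\right)^{2}$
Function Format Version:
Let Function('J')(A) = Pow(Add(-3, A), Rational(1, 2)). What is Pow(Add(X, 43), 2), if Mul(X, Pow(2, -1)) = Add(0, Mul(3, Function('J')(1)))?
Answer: Add(1777, Mul(516, I, Pow(2, Rational(1, 2)))) ≈ Add(1777.0, Mul(729.73, I))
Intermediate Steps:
X = Mul(6, I, Pow(2, Rational(1, 2))) (X = Mul(2, Add(0, Mul(3, Pow(Add(-3, 1), Rational(1, 2))))) = Mul(2, Add(0, Mul(3, Pow(-2, Rational(1, 2))))) = Mul(2, Add(0, Mul(3, Mul(I, Pow(2, Rational(1, 2)))))) = Mul(2, Add(0, Mul(3, I, Pow(2, Rational(1, 2))))) = Mul(2, Mul(3, I, Pow(2, Rational(1, 2)))) = Mul(6, I, Pow(2, Rational(1, 2))) ≈ Mul(8.4853, I))
Pow(Add(X, 43), 2) = Pow(Add(Mul(6, I, Pow(2, Rational(1, 2))), 43), 2) = Pow(Add(43, Mul(6, I, Pow(2, Rational(1, 2)))), 2)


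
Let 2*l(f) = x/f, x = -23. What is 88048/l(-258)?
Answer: 45432768/23 ≈ 1.9753e+6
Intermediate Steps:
l(f) = -23/(2*f) (l(f) = (-23/f)/2 = -23/(2*f))
88048/l(-258) = 88048/((-23/2/(-258))) = 88048/((-23/2*(-1/258))) = 88048/(23/516) = 88048*(516/23) = 45432768/23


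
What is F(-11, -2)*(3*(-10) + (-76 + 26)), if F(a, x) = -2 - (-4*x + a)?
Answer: -80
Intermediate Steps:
F(a, x) = -2 - a + 4*x (F(a, x) = -2 - (a - 4*x) = -2 + (-a + 4*x) = -2 - a + 4*x)
F(-11, -2)*(3*(-10) + (-76 + 26)) = (-2 - 1*(-11) + 4*(-2))*(3*(-10) + (-76 + 26)) = (-2 + 11 - 8)*(-30 - 50) = 1*(-80) = -80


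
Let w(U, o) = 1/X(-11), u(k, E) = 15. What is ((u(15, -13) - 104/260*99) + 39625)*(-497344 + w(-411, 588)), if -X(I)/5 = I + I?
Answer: -5416130768839/275 ≈ -1.9695e+10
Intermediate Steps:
X(I) = -10*I (X(I) = -5*(I + I) = -10*I)
w(U, o) = 1/110 (w(U, o) = 1/(-10*(-11)) = 1/110)
((u(15, -13) - 104/260*99) + 39625)*(-497344 + w(-411, 588)) = ((15 - 104/260*99) + 39625)*(-497344 + 1/110) = ((15 - 104*1/260*99) + 39625)*(-54707839/110) = ((15 - ⅖*99) + 39625)*(-54707839/110) = ((15 - 198/5) + 39625)*(-54707839/110) = (-123/5 + 39625)*(-54707839/110) = (198002/5)*(-54707839/110) = -5416130768839/275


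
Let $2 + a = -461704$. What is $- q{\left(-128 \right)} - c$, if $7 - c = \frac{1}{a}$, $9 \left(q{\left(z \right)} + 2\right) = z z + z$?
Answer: $- \frac{2508756505}{1385118} \approx -1811.2$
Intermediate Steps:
$a = -461706$ ($a = -2 - 461704 = -461706$)
$q{\left(z \right)} = -2 + \frac{z}{9} + \frac{z^{2}}{9}$ ($q{\left(z \right)} = -2 + \frac{z z + z}{9} = -2 + \frac{z^{2} + z}{9} = -2 + \frac{z + z^{2}}{9} = -2 + \left(\frac{z}{9} + \frac{z^{2}}{9}\right) = -2 + \frac{z}{9} + \frac{z^{2}}{9}$)
$c = \frac{3231943}{461706}$ ($c = 7 - \frac{1}{-461706} = 7 - - \frac{1}{461706} = 7 + \frac{1}{461706} = \frac{3231943}{461706} \approx 7.0$)
$- q{\left(-128 \right)} - c = - (-2 + \frac{1}{9} \left(-128\right) + \frac{\left(-128\right)^{2}}{9}) - \frac{3231943}{461706} = - (-2 - \frac{128}{9} + \frac{1}{9} \cdot 16384) - \frac{3231943}{461706} = - (-2 - \frac{128}{9} + \frac{16384}{9}) - \frac{3231943}{461706} = \left(-1\right) \frac{16238}{9} - \frac{3231943}{461706} = - \frac{16238}{9} - \frac{3231943}{461706} = - \frac{2508756505}{1385118}$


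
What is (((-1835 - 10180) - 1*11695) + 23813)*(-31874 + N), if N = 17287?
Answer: -1502461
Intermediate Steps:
(((-1835 - 10180) - 1*11695) + 23813)*(-31874 + N) = (((-1835 - 10180) - 1*11695) + 23813)*(-31874 + 17287) = ((-12015 - 11695) + 23813)*(-14587) = (-23710 + 23813)*(-14587) = 103*(-14587) = -1502461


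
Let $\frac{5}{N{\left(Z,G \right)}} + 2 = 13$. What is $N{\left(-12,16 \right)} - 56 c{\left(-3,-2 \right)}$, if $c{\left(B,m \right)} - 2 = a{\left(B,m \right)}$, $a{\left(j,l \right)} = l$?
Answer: $\frac{5}{11} \approx 0.45455$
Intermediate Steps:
$c{\left(B,m \right)} = 2 + m$
$N{\left(Z,G \right)} = \frac{5}{11}$ ($N{\left(Z,G \right)} = \frac{5}{-2 + 13} = \frac{5}{11}$)
$N{\left(-12,16 \right)} - 56 c{\left(-3,-2 \right)} = \frac{5}{11} - 56 \left(2 - 2\right) = \frac{5}{11} - 0 = \frac{5}{11} + 0 = \frac{5}{11}$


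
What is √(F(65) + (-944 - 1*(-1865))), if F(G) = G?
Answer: √986 ≈ 31.401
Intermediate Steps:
√(F(65) + (-944 - 1*(-1865))) = √(65 + (-944 - 1*(-1865))) = √(65 + (-944 + 1865)) = √(65 + 921) = √986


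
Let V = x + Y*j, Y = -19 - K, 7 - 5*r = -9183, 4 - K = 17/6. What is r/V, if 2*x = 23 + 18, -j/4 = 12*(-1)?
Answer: -3676/1895 ≈ -1.9398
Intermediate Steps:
K = 7/6 (K = 4 - 17/6 = 7/6 ≈ 1.1667)
r = 1838 (r = 7/5 - ⅕*(-9183) = 7/5 + 9183/5 = 1838)
Y = -121/6 (Y = -19 - 1*7/6 = -19 - 7/6 = -121/6 ≈ -20.167)
j = 48 (j = -48*(-1) = -4*(-12) = 48)
x = 41/2 (x = (23 + 18)/2 = (½)*41 = 41/2 ≈ 20.500)
V = -1895/2 (V = 41/2 - 121/6*48 = 41/2 - 968 = -1895/2 ≈ -947.50)
r/V = 1838/(-1895/2) = 1838*(-2/1895) = -3676/1895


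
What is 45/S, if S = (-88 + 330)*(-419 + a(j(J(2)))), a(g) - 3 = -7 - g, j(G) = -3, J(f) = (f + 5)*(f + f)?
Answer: -3/6776 ≈ -0.00044274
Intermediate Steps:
J(f) = 2*f*(5 + f) (J(f) = (5 + f)*(2*f) = 2*f*(5 + f))
a(g) = -4 - g (a(g) = 3 + (-7 - g) = -4 - g)
S = -101640 (S = (-88 + 330)*(-419 + (-4 - 1*(-3))) = 242*(-419 + (-4 + 3)) = 242*(-419 - 1) = 242*(-420) = -101640)
45/S = 45/(-101640) = 45*(-1/101640) = -3/6776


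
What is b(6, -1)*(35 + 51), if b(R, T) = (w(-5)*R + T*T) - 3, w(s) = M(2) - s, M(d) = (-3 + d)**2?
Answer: 2924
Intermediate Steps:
w(s) = 1 - s (w(s) = (-3 + 2)**2 - s = (-1)**2 - s = 1 - s)
b(R, T) = -3 + T**2 + 6*R (b(R, T) = ((1 - 1*(-5))*R + T*T) - 3 = ((1 + 5)*R + T**2) - 3 = (6*R + T**2) - 3 = (T**2 + 6*R) - 3 = -3 + T**2 + 6*R)
b(6, -1)*(35 + 51) = (-3 + (-1)**2 + 6*6)*(35 + 51) = (-3 + 1 + 36)*86 = 34*86 = 2924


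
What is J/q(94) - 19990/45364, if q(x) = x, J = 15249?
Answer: 86234572/533027 ≈ 161.78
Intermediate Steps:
J/q(94) - 19990/45364 = 15249/94 - 19990/45364 = 15249*(1/94) - 19990*1/45364 = 15249/94 - 9995/22682 = 86234572/533027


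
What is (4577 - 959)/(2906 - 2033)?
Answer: 402/97 ≈ 4.1443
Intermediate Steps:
(4577 - 959)/(2906 - 2033) = 3618/873 = 3618*(1/873) = 402/97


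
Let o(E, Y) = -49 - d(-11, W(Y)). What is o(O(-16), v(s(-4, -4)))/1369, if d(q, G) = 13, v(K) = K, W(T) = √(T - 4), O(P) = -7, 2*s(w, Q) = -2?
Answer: -62/1369 ≈ -0.045289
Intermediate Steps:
s(w, Q) = -1 (s(w, Q) = (½)*(-2) = -1)
W(T) = √(-4 + T)
o(E, Y) = -62 (o(E, Y) = -49 - 1*13 = -49 - 13 = -62)
o(O(-16), v(s(-4, -4)))/1369 = -62/1369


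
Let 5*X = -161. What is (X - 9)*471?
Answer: -97026/5 ≈ -19405.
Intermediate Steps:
X = -161/5 (X = (⅕)*(-161) = -161/5 ≈ -32.200)
(X - 9)*471 = (-161/5 - 9)*471 = -206/5*471 = -97026/5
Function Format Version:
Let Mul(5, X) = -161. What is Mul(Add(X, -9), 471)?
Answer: Rational(-97026, 5) ≈ -19405.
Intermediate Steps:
X = Rational(-161, 5) (X = Mul(Rational(1, 5), -161) = Rational(-161, 5) ≈ -32.200)
Mul(Add(X, -9), 471) = Mul(Add(Rational(-161, 5), -9), 471) = Mul(Rational(-206, 5), 471) = Rational(-97026, 5)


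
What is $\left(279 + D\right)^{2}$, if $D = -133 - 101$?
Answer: $2025$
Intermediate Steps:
$D = -234$ ($D = -133 - 101 = -234$)
$\left(279 + D\right)^{2} = \left(279 - 234\right)^{2} = 45^{2} = 2025$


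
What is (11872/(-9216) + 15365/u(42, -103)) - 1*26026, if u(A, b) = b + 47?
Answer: -7574879/288 ≈ -26302.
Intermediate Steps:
u(A, b) = 47 + b
(11872/(-9216) + 15365/u(42, -103)) - 1*26026 = (11872/(-9216) + 15365/(47 - 103)) - 1*26026 = (11872*(-1/9216) + 15365/(-56)) - 26026 = (-371/288 + 15365*(-1/56)) - 26026 = (-371/288 - 2195/8) - 26026 = -79391/288 - 26026 = -7574879/288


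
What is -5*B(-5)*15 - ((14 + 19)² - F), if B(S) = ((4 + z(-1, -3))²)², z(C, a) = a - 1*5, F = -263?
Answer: -20552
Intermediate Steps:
z(C, a) = -5 + a (z(C, a) = a - 5 = -5 + a)
B(S) = 256 (B(S) = ((4 + (-5 - 3))²)² = ((4 - 8)²)² = ((-4)²)² = 16² = 256)
-5*B(-5)*15 - ((14 + 19)² - F) = -5*256*15 - ((14 + 19)² - 1*(-263)) = -1280*15 - (33² + 263) = -19200 - (1089 + 263) = -19200 - 1*1352 = -19200 - 1352 = -20552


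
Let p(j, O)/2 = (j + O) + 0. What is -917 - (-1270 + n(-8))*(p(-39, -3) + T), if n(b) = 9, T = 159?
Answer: 93658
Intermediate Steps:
p(j, O) = 2*O + 2*j (p(j, O) = 2*((j + O) + 0) = 2*((O + j) + 0) = 2*(O + j) = 2*O + 2*j)
-917 - (-1270 + n(-8))*(p(-39, -3) + T) = -917 - (-1270 + 9)*((2*(-3) + 2*(-39)) + 159) = -917 - (-1261)*((-6 - 78) + 159) = -917 - (-1261)*(-84 + 159) = -917 - (-1261)*75 = -917 - 1*(-94575) = -917 + 94575 = 93658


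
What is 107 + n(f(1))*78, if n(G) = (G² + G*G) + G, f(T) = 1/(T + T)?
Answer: 185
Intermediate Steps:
f(T) = 1/(2*T)
n(G) = G + 2*G² (n(G) = (G² + G²) + G = 2*G² + G = G + 2*G²)
107 + n(f(1))*78 = 107 + (((½)/1)*(1 + 2*((½)/1)))*78 = 107 + (((½)*1)*(1 + 2*((½)*1)))*78 = 107 + ((1 + 2*(½))/2)*78 = 107 + ((1 + 1)/2)*78 = 107 + ((½)*2)*78 = 107 + 1*78 = 107 + 78 = 185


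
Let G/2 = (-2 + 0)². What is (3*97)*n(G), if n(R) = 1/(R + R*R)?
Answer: 97/24 ≈ 4.0417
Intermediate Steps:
G = 8 (G = 2*(-2 + 0)² = 2*(-2)² = 2*4 = 8)
n(R) = 1/(R + R²)
(3*97)*n(G) = (3*97)*(1/(8*(1 + 8))) = 291*((⅛)/9) = 291*((⅛)*(⅑)) = 291*(1/72) = 97/24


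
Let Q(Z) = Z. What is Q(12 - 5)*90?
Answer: 630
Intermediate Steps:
Q(12 - 5)*90 = (12 - 5)*90 = 7*90 = 630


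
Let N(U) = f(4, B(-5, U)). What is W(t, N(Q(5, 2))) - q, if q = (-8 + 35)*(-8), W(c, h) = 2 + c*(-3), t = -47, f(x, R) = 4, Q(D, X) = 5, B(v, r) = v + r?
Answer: 359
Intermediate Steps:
B(v, r) = r + v
N(U) = 4
W(c, h) = 2 - 3*c
q = -216 (q = 27*(-8) = -216)
W(t, N(Q(5, 2))) - q = (2 - 3*(-47)) - 1*(-216) = (2 + 141) + 216 = 143 + 216 = 359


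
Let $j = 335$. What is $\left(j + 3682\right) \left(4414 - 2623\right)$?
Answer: $7194447$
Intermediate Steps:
$\left(j + 3682\right) \left(4414 - 2623\right) = \left(335 + 3682\right) \left(4414 - 2623\right) = 4017 \cdot 1791 = 7194447$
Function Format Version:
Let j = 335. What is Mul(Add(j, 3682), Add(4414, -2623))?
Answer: 7194447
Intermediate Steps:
Mul(Add(j, 3682), Add(4414, -2623)) = Mul(Add(335, 3682), Add(4414, -2623)) = Mul(4017, 1791) = 7194447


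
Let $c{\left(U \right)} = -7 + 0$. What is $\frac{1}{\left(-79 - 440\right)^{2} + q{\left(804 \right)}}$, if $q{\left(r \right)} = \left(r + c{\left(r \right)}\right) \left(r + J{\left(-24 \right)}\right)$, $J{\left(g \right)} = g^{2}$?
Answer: $\frac{1}{1369221} \approx 7.3034 \cdot 10^{-7}$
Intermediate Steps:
$c{\left(U \right)} = -7$
$q{\left(r \right)} = \left(-7 + r\right) \left(576 + r\right)$ ($q{\left(r \right)} = \left(r - 7\right) \left(r + \left(-24\right)^{2}\right) = \left(-7 + r\right) \left(r + 576\right) = \left(-7 + r\right) \left(576 + r\right)$)
$\frac{1}{\left(-79 - 440\right)^{2} + q{\left(804 \right)}} = \frac{1}{\left(-79 - 440\right)^{2} + \left(-4032 + 804^{2} + 569 \cdot 804\right)} = \frac{1}{\left(-519\right)^{2} + \left(-4032 + 646416 + 457476\right)} = \frac{1}{269361 + 1099860} = \frac{1}{1369221}$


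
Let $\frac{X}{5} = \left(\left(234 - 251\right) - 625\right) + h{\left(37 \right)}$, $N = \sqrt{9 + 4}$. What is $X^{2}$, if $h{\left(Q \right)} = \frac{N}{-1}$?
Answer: $10304425 + 32100 \sqrt{13} \approx 1.042 \cdot 10^{7}$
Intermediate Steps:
$N = \sqrt{13} \approx 3.6056$
$h{\left(Q \right)} = - \sqrt{13}$ ($h{\left(Q \right)} = \frac{\sqrt{13}}{-1} = \sqrt{13} \left(-1\right) = - \sqrt{13}$)
$X = -3210 - 5 \sqrt{13}$ ($X = 5 \left(\left(\left(234 - 251\right) - 625\right) - \sqrt{13}\right) = 5 \left(\left(-17 - 625\right) - \sqrt{13}\right) = 5 \left(-642 - \sqrt{13}\right) = -3210 - 5 \sqrt{13} \approx -3228.0$)
$X^{2} = \left(-3210 - 5 \sqrt{13}\right)^{2}$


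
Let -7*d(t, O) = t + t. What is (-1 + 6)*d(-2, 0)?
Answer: 20/7 ≈ 2.8571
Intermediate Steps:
d(t, O) = -2*t/7 (d(t, O) = -(t + t)/7 = -2*t/7)
(-1 + 6)*d(-2, 0) = (-1 + 6)*(-2/7*(-2)) = 5*(4/7) = 20/7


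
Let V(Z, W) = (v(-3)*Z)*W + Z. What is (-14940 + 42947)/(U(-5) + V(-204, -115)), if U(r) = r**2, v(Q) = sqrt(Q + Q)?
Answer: -716179/471751663 - 93863460*I*sqrt(6)/471751663 ≈ -0.0015181 - 0.48737*I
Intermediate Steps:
v(Q) = sqrt(2)*sqrt(Q) (v(Q) = sqrt(2*Q) = sqrt(2)*sqrt(Q))
V(Z, W) = Z + I*W*Z*sqrt(6) (V(Z, W) = ((sqrt(2)*sqrt(-3))*Z)*W + Z = ((sqrt(2)*(I*sqrt(3)))*Z)*W + Z = ((I*sqrt(6))*Z)*W + Z = (I*Z*sqrt(6))*W + Z = I*W*Z*sqrt(6) + Z = Z + I*W*Z*sqrt(6))
(-14940 + 42947)/(U(-5) + V(-204, -115)) = (-14940 + 42947)/((-5)**2 - 204*(1 + I*(-115)*sqrt(6))) = 28007/(25 - 204*(1 - 115*I*sqrt(6))) = 28007/(25 + (-204 + 23460*I*sqrt(6))) = 28007/(-179 + 23460*I*sqrt(6))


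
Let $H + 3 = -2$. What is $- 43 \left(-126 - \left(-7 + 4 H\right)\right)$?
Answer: $4257$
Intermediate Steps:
$H = -5$ ($H = -3 - 2 = -5$)
$- 43 \left(-126 - \left(-7 + 4 H\right)\right) = - 43 \left(-126 + \left(\left(-4\right) \left(-5\right) + 7\right)\right) = - 43 \left(-126 + \left(20 + 7\right)\right) = - 43 \left(-126 + 27\right) = \left(-43\right) \left(-99\right) = 4257$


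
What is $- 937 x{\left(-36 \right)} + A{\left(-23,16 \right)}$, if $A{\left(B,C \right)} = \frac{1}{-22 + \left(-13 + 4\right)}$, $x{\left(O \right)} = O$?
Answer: $\frac{1045691}{31} \approx 33732.0$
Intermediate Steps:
$A{\left(B,C \right)} = - \frac{1}{31}$ ($A{\left(B,C \right)} = \frac{1}{-22 - 9} = \frac{1}{-31} = - \frac{1}{31}$)
$- 937 x{\left(-36 \right)} + A{\left(-23,16 \right)} = \left(-937\right) \left(-36\right) - \frac{1}{31} = 33732 - \frac{1}{31} = \frac{1045691}{31}$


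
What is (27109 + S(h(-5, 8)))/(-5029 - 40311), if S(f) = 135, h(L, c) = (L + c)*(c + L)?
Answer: -6811/11335 ≈ -0.60088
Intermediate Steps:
h(L, c) = (L + c)**2 (h(L, c) = (L + c)*(L + c) = (L + c)**2)
(27109 + S(h(-5, 8)))/(-5029 - 40311) = (27109 + 135)/(-5029 - 40311) = 27244/(-45340) = 27244*(-1/45340) = -6811/11335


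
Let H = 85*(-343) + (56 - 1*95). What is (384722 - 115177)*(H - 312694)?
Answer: -92154200960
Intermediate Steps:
H = -29194 (H = -29155 + (56 - 95) = -29155 - 39 = -29194)
(384722 - 115177)*(H - 312694) = (384722 - 115177)*(-29194 - 312694) = 269545*(-341888) = -92154200960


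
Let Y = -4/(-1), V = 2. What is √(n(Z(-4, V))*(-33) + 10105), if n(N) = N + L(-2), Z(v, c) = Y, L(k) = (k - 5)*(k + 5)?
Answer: √10666 ≈ 103.28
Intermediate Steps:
L(k) = (-5 + k)*(5 + k)
Y = 4 (Y = -4*(-1) = 4)
Z(v, c) = 4
n(N) = -21 + N (n(N) = N + (-25 + (-2)²) = N + (-25 + 4) = N - 21 = -21 + N)
√(n(Z(-4, V))*(-33) + 10105) = √((-21 + 4)*(-33) + 10105) = √(-17*(-33) + 10105) = √(561 + 10105) = √10666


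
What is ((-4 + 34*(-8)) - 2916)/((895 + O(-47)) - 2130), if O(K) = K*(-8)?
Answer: 3192/859 ≈ 3.7160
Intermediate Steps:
O(K) = -8*K
((-4 + 34*(-8)) - 2916)/((895 + O(-47)) - 2130) = ((-4 + 34*(-8)) - 2916)/((895 - 8*(-47)) - 2130) = ((-4 - 272) - 2916)/((895 + 376) - 2130) = (-276 - 2916)/(1271 - 2130) = -3192/(-859) = -3192*(-1/859) = 3192/859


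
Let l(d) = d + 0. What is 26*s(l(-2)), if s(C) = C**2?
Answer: 104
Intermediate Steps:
l(d) = d
26*s(l(-2)) = 26*(-2)**2 = 26*4 = 104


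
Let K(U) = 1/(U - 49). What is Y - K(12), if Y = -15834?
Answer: -585857/37 ≈ -15834.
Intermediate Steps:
K(U) = 1/(-49 + U)
Y - K(12) = -15834 - 1/(-49 + 12) = -15834 - 1/(-37) = -15834 - 1*(-1/37) = -15834 + 1/37 = -585857/37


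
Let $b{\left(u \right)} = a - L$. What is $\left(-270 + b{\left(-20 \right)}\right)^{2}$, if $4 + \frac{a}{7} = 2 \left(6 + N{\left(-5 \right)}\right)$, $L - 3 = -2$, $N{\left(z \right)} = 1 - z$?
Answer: $17161$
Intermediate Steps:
$L = 1$ ($L = 3 - 2 = 1$)
$a = 140$ ($a = -28 + 7 \cdot 2 \left(6 + \left(1 - -5\right)\right) = -28 + 7 \cdot 2 \left(6 + \left(1 + 5\right)\right) = -28 + 7 \cdot 2 \left(6 + 6\right) = -28 + 7 \cdot 2 \cdot 12 = -28 + 7 \cdot 24 = -28 + 168 = 140$)
$b{\left(u \right)} = 139$ ($b{\left(u \right)} = 140 - 1 = 139$)
$\left(-270 + b{\left(-20 \right)}\right)^{2} = \left(-270 + 139\right)^{2} = \left(-131\right)^{2} = 17161$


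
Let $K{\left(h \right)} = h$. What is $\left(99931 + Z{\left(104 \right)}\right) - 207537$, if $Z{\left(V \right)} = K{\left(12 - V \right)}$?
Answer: $-107698$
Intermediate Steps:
$Z{\left(V \right)} = 12 - V$
$\left(99931 + Z{\left(104 \right)}\right) - 207537 = \left(99931 + \left(12 - 104\right)\right) - 207537 = \left(99931 - 92\right) - 207537 = 99839 - 207537 = -107698$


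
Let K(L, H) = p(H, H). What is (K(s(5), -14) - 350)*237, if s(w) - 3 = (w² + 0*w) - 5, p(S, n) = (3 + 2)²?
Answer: -77025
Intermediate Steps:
p(S, n) = 25 (p(S, n) = 5² = 25)
s(w) = -2 + w² (s(w) = 3 + ((w² + 0*w) - 5) = 3 + ((w² + 0) - 5) = 3 + (w² - 5) = 3 + (-5 + w²) = -2 + w²)
K(L, H) = 25
(K(s(5), -14) - 350)*237 = (25 - 350)*237 = -325*237 = -77025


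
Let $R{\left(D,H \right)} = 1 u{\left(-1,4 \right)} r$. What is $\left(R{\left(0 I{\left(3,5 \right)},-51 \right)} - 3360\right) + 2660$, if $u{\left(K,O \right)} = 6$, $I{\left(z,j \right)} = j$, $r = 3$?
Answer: $-682$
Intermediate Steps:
$R{\left(D,H \right)} = 18$ ($R{\left(D,H \right)} = 1 \cdot 6 \cdot 3 = 6 \cdot 3 = 18$)
$\left(R{\left(0 I{\left(3,5 \right)},-51 \right)} - 3360\right) + 2660 = \left(18 - 3360\right) + 2660 = -3342 + 2660 = -682$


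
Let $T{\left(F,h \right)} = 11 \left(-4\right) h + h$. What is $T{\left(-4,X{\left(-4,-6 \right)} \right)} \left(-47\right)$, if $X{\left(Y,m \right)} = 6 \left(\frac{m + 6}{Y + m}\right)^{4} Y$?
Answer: $0$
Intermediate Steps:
$X{\left(Y,m \right)} = \frac{6 Y \left(6 + m\right)^{4}}{\left(Y + m\right)^{4}}$ ($X{\left(Y,m \right)} = 6 \left(\frac{6 + m}{Y + m}\right)^{4} Y = 6 \frac{\left(6 + m\right)^{4}}{\left(Y + m\right)^{4}} Y = \frac{6 \left(6 + m\right)^{4}}{\left(Y + m\right)^{4}} Y = \frac{6 Y \left(6 + m\right)^{4}}{\left(Y + m\right)^{4}}$)
$T{\left(F,h \right)} = - 43 h$ ($T{\left(F,h \right)} = - 44 h + h = - 43 h$)
$T{\left(-4,X{\left(-4,-6 \right)} \right)} \left(-47\right) = - 43 \cdot 6 \left(-4\right) \left(6 - 6\right)^{4} \frac{1}{\left(-4 - 6\right)^{4}} \left(-47\right) = - 43 \cdot 6 \left(-4\right) 0^{4} \cdot \frac{1}{10000} \left(-47\right) = - 43 \cdot 6 \left(-4\right) 0 \cdot \frac{1}{10000} \left(-47\right) = \left(-43\right) 0 \left(-47\right) = 0 \left(-47\right) = 0$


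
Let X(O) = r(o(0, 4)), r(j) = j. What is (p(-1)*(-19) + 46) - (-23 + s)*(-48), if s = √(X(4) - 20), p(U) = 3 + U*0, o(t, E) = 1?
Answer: -1115 + 48*I*√19 ≈ -1115.0 + 209.23*I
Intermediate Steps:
X(O) = 1
p(U) = 3 (p(U) = 3 + 0 = 3)
s = I*√19 (s = √(1 - 20) = √(-19) = I*√19 ≈ 4.3589*I)
(p(-1)*(-19) + 46) - (-23 + s)*(-48) = (3*(-19) + 46) - (-23 + I*√19)*(-48) = (-57 + 46) - (1104 - 48*I*√19) = -11 + (-1104 + 48*I*√19) = -1115 + 48*I*√19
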